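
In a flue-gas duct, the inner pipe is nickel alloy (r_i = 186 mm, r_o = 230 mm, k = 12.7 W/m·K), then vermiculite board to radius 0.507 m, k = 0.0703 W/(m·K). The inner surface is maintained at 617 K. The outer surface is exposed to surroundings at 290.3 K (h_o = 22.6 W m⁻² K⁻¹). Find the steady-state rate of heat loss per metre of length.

Series thermal resistances, inner to outer:
  R'_nickel alloy = ln(0.230/0.186)/(2πk) = 0.2123/(2π·12.7) = 0.002661 m·K/W
  R'_vermiculite board = ln(0.507/0.230)/(2πk) = 0.7904/(2π·0.0703) = 1.789 m·K/W
  R'_conv,out = 1/(2πr h) = 1/(2π·0.507·22.6) = 0.01389 m·K/W
ΣR = 0.002661 + 1.789 + 0.01389 = 1.806 m·K/W
Q' = ΔT/ΣR = (617 K − 290.3 K)/1.806 = 181 W/m

Q' = 181 W/m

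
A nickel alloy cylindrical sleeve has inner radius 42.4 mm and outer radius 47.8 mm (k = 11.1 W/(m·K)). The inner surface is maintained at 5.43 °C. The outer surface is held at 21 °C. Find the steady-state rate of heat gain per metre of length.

Q' = 9.06 kW/m

Q' = 2πk·ΔT/ln(r₂/r₁) = 2π × 11.1 × 15.57 / ln(0.0478/0.0424) = 9060 W/m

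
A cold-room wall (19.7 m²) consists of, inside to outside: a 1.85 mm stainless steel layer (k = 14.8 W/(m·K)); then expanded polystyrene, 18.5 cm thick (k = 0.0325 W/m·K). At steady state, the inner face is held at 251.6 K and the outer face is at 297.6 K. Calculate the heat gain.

Resistance network (inner→outer):
  R_stainless steel = L/(kA) = 0.00185/(14.8·19.7) = 6.345×10^-6 K/W
  R_expanded polystyrene = L/(kA) = 0.185/(0.0325·19.7) = 0.2889 K/W
ΣR = 6.345×10^-6 + 0.2889 = 0.2889 K/W
Q = ΔT/ΣR = (251.6 K − 297.6 K)/0.2889 = -159 W
(Negative Q ⇒ heat flows inward; heat gain = 159 W.)

Q = 159 W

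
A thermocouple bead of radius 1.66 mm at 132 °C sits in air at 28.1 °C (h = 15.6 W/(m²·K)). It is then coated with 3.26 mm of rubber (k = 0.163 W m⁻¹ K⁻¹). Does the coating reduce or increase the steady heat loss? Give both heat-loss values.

increases: 0.0561 → 0.256 W

Critical radius for a sphere: r_cr = 2k/h = 0.0209 m = 2.09 cm.
Outer radius after coating: r₂ = 0.00166 + 0.00326 = 0.00492 m.
Since r₁ < r_cr and r₂ ≤ r_cr, the coating moves toward the maximum at r_cr — heat loss rises.
Bare: R = 1/(4πr₁²h) = 1851 K/W; Q = 103.9/1851 = 0.0561 W.
Coated: R = R_cond + R_conv = 405.6 K/W; Q = 103.9/405.6 = 0.256 W.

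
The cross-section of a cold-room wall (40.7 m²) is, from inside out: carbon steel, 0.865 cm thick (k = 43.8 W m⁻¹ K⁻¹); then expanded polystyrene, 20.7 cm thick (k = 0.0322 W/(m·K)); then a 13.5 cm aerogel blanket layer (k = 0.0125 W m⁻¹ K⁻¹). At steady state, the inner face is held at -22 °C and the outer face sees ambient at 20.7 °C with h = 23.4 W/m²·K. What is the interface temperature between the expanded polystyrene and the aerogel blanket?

T = -6.11 °C

Treat each layer as a resistance in series:
  R_carbon steel = L/(kA) = 0.00865/(43.8·40.7) = 4.852×10^-6 K/W
  R_expanded polystyrene = L/(kA) = 0.207/(0.0322·40.7) = 0.1580 K/W
  R_aerogel blanket = L/(kA) = 0.135/(0.0125·40.7) = 0.2654 K/W
  R_conv,out = 1/(hA) = 1/(23.4·40.7) = 0.001050 K/W
ΣR = 4.852×10^-6 + 0.1580 + 0.2654 + 0.001050 = 0.4245 K/W
Q = ΔT/ΣR = (-22 °C − 20.7 °C)/0.4245 = -100.6 W
From the inner boundary to the expanded polystyrene/aerogel blanket interface, ΣR_partial = 0.1580 K/W.
T_interface = T_in − Q·ΣR_partial = -22 °C − (-100.6)(0.1580) = -6.11 °C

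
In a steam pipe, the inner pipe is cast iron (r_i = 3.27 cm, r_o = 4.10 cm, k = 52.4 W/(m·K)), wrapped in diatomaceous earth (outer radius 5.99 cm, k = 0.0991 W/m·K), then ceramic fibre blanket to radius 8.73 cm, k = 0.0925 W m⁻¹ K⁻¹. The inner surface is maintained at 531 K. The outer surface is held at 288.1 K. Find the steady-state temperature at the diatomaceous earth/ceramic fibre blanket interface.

Series thermal resistances, inner to outer:
  R'_cast iron = ln(0.0410/0.0327)/(2πk) = 0.2262/(2π·52.4) = 6.870×10^-4 m·K/W
  R'_diatomaceous earth = ln(0.0599/0.0410)/(2πk) = 0.3791/(2π·0.0991) = 0.6088 m·K/W
  R'_ceramic fibre blanket = ln(0.0873/0.0599)/(2πk) = 0.3767/(2π·0.0925) = 0.6481 m·K/W
ΣR = 6.870×10^-4 + 0.6088 + 0.6481 = 1.258 m·K/W
Q' = ΔT/ΣR = (531 K − 288.1 K)/1.258 = 193.1 W/m
From the inner boundary to the diatomaceous earth/ceramic fibre blanket interface, ΣR_partial = 0.6095 m·K/W.
T_interface = T_in − Q'·ΣR_partial = 531 K − (193.1)(0.6095) = 413 K

T = 413 K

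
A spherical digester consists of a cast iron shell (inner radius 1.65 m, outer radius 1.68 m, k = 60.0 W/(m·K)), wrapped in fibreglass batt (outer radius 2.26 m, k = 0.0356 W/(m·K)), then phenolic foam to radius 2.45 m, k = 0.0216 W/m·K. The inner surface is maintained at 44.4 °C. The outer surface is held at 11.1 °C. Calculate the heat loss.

Series thermal resistances, inner to outer:
  R_cast iron = (1/1.65 − 1/1.68)/(4πk) = 0.01082/(4π·60.0) = 1.435×10^-5 K/W
  R_fibreglass batt = (1/1.68 − 1/2.26)/(4πk) = 0.1528/(4π·0.0356) = 0.3415 K/W
  R_phenolic foam = (1/2.26 − 1/2.45)/(4πk) = 0.03431/(4π·0.0216) = 0.1264 K/W
ΣR = 1.435×10^-5 + 0.3415 + 0.1264 = 0.4679 K/W
Q = ΔT/ΣR = (44.4 °C − 11.1 °C)/0.4679 = 71.2 W

Q = 71.2 W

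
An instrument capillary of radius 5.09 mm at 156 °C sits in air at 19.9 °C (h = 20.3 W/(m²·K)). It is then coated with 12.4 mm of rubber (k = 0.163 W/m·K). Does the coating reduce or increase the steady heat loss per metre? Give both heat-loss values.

reduces: 88.4 → 82.3 W/m

Critical radius for a cylinder: r_cr = k/h = 0.00803 m = 0.803 cm.
Outer radius after coating: r₂ = 0.00509 + 0.0124 = 0.01749 m.
r₁ < r_cr < r₂: heat loss rises to a maximum at r_cr then falls. Whether the coating helps depends on whether Q(r₂) has dropped back below Q(r₁).
Bare: R = 1/(2πr₁h) = 1.540 m·K/W; Q = 136.1/1.540 = 88.4 W/m.
Coated: R = R_cond + R_conv = 1.653 m·K/W; Q = 136.1/1.653 = 82.3 W/m.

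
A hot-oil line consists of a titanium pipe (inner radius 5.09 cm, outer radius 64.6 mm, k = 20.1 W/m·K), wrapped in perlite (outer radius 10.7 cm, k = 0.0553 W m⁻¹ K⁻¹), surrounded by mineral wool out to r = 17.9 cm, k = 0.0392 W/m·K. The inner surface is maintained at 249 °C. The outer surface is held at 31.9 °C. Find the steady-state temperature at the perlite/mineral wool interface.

T = 160 °C

Series thermal resistances, inner to outer:
  R'_titanium = ln(0.0646/0.0509)/(2πk) = 0.2384/(2π·20.1) = 0.001887 m·K/W
  R'_perlite = ln(0.107/0.0646)/(2πk) = 0.5046/(2π·0.0553) = 1.452 m·K/W
  R'_mineral wool = ln(0.179/0.107)/(2πk) = 0.5146/(2π·0.0392) = 2.089 m·K/W
ΣR = 0.001887 + 1.452 + 2.089 = 3.543 m·K/W
Q' = ΔT/ΣR = (249 °C − 31.9 °C)/3.543 = 61.28 W/m
From the inner boundary to the perlite/mineral wool interface, ΣR_partial = 1.454 m·K/W.
T_interface = T_in − Q'·ΣR_partial = 249 °C − (61.28)(1.454) = 160 °C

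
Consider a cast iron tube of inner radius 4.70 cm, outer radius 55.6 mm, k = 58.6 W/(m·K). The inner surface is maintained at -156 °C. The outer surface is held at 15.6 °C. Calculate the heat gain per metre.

Q' = 2πk·ΔT/ln(r₂/r₁) = 2π × 58.6 × 171.6 / ln(0.0556/0.0470) = 3.76×10^5 W/m

Q' = 3.76×10^5 W/m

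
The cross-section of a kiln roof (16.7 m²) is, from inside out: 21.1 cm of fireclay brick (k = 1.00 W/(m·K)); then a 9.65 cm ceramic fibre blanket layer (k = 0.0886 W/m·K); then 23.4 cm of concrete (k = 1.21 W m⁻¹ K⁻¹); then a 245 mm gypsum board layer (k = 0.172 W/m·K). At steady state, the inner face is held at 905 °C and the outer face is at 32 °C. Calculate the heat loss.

Q = 5.00 kW

Treat each layer as a resistance in series:
  R_fireclay brick = L/(kA) = 0.211/(1.00·16.7) = 0.01263 K/W
  R_ceramic fibre blanket = L/(kA) = 0.0965/(0.0886·16.7) = 0.06522 K/W
  R_concrete = L/(kA) = 0.234/(1.21·16.7) = 0.01158 K/W
  R_gypsum board = L/(kA) = 0.245/(0.172·16.7) = 0.08529 K/W
ΣR = 0.01263 + 0.06522 + 0.01158 + 0.08529 = 0.1747 K/W
Q = ΔT/ΣR = (905 °C − 32 °C)/0.1747 = 5000 W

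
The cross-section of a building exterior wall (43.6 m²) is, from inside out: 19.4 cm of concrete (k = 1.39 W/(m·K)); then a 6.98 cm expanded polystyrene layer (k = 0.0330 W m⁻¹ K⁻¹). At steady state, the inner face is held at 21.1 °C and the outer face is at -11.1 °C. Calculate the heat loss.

Series thermal resistances, inner to outer:
  R_concrete = L/(kA) = 0.194/(1.39·43.6) = 0.003201 K/W
  R_expanded polystyrene = L/(kA) = 0.0698/(0.0330·43.6) = 0.04851 K/W
ΣR = 0.003201 + 0.04851 = 0.05171 K/W
Q = ΔT/ΣR = (21.1 °C − -11.1 °C)/0.05171 = 623 W

Q = 623 W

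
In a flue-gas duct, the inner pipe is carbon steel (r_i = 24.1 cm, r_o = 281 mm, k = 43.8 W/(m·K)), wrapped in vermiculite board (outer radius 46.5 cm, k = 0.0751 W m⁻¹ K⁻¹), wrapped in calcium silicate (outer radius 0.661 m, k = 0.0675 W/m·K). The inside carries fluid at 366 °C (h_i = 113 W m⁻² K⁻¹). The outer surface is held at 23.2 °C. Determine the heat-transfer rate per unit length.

Q' = 180 W/m

Series thermal resistances, inner to outer:
  R'_conv,in = 1/(2πr h) = 1/(2π·0.241·113) = 0.005844 m·K/W
  R'_carbon steel = ln(0.281/0.241)/(2πk) = 0.1536/(2π·43.8) = 5.580×10^-4 m·K/W
  R'_vermiculite board = ln(0.465/0.281)/(2πk) = 0.5037/(2π·0.0751) = 1.067 m·K/W
  R'_calcium silicate = ln(0.661/0.465)/(2πk) = 0.3517/(2π·0.0675) = 0.8293 m·K/W
ΣR = 0.005844 + 5.580×10^-4 + 1.067 + 0.8293 = 1.903 m·K/W
Q' = ΔT/ΣR = (366 °C − 23.2 °C)/1.903 = 180 W/m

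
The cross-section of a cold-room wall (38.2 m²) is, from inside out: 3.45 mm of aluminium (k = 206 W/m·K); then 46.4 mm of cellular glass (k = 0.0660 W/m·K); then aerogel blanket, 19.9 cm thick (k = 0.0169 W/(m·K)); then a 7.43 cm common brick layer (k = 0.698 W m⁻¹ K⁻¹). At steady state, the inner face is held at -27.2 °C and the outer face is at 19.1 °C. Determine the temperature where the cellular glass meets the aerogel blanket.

T = -24.6 °C

Treat each layer as a resistance in series:
  R_aluminium = L/(kA) = 0.00345/(206·38.2) = 4.384×10^-7 K/W
  R_cellular glass = L/(kA) = 0.0464/(0.0660·38.2) = 0.01840 K/W
  R_aerogel blanket = L/(kA) = 0.199/(0.0169·38.2) = 0.3082 K/W
  R_common brick = L/(kA) = 0.0743/(0.698·38.2) = 0.002787 K/W
ΣR = 4.384×10^-7 + 0.01840 + 0.3082 + 0.002787 = 0.3294 K/W
Q = ΔT/ΣR = (-27.2 °C − 19.1 °C)/0.3294 = -140.6 W
From the inner boundary to the cellular glass/aerogel blanket interface, ΣR_partial = 0.01840 K/W.
T_interface = T_in − Q·ΣR_partial = -27.2 °C − (-140.6)(0.01840) = -24.6 °C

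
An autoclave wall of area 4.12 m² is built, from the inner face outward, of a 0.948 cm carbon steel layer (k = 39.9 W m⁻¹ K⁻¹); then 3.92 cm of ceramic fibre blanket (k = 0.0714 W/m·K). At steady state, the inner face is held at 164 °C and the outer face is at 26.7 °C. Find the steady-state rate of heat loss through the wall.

Series thermal resistances, inner to outer:
  R_carbon steel = L/(kA) = 0.00948/(39.9·4.12) = 5.767×10^-5 K/W
  R_ceramic fibre blanket = L/(kA) = 0.0392/(0.0714·4.12) = 0.1333 K/W
ΣR = 5.767×10^-5 + 0.1333 = 0.1334 K/W
Q = ΔT/ΣR = (164 °C − 26.7 °C)/0.1334 = 1030 W

Q = 1030 W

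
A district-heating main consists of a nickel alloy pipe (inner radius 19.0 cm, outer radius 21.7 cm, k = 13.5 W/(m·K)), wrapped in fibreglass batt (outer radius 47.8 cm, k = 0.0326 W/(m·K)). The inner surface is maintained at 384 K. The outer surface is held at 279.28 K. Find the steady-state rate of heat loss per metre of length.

Q' = 27.2 W/m

Treat each layer as a resistance in series:
  R'_nickel alloy = ln(0.217/0.190)/(2πk) = 0.1329/(2π·13.5) = 0.001566 m·K/W
  R'_fibreglass batt = ln(0.478/0.217)/(2πk) = 0.7897/(2π·0.0326) = 3.855 m·K/W
ΣR = 0.001566 + 3.855 = 3.857 m·K/W
Q' = ΔT/ΣR = (384 K − 279.28 K)/3.857 = 27.2 W/m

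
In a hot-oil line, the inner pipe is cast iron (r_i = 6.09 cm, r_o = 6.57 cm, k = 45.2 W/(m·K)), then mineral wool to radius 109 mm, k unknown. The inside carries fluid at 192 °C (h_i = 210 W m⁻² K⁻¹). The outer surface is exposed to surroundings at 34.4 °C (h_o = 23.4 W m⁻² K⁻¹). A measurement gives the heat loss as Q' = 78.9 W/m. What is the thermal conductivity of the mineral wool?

ΣR = ΔT/Q' = |192 − 34.4|/78.9 = 1.997 m·K/W
Known resistances:
  R'_conv,in = 1/(2πr h) = 1/(2π·0.0609·210) = 0.01244 m·K/W
  R'_cast iron = ln(0.0657/0.0609)/(2πk) = 0.07587/(2π·45.2) = 2.671×10^-4 m·K/W
  R'_conv,out = 1/(2πr h) = 1/(2π·0.109·23.4) = 0.06240 m·K/W
R_mineral wool = ΣR − ΣR_known = 1.997 − 0.07511 = 1.922 m·K/W
ln(r₂/r₁)/(2πk) = 1.922 ⇒ k = 0.5062/(2π·1.922) = 0.0419 W/m·K

k = 0.0419 W/m·K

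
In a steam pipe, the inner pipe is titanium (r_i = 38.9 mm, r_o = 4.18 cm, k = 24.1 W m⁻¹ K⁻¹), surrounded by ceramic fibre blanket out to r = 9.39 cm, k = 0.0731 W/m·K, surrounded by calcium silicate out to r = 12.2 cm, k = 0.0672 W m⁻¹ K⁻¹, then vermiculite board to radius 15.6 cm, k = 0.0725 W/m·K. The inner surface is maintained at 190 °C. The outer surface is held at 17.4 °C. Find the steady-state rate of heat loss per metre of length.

Treat each layer as a resistance in series:
  R'_titanium = ln(0.0418/0.0389)/(2πk) = 0.07190/(2π·24.1) = 4.748×10^-4 m·K/W
  R'_ceramic fibre blanket = ln(0.0939/0.0418)/(2πk) = 0.8093/(2π·0.0731) = 1.762 m·K/W
  R'_calcium silicate = ln(0.122/0.0939)/(2πk) = 0.2618/(2π·0.0672) = 0.6200 m·K/W
  R'_vermiculite board = ln(0.156/0.122)/(2πk) = 0.2458/(2π·0.0725) = 0.5397 m·K/W
ΣR = 4.748×10^-4 + 1.762 + 0.6200 + 0.5397 = 2.922 m·K/W
Q' = ΔT/ΣR = (190 °C − 17.4 °C)/2.922 = 59.1 W/m

Q' = 59.1 W/m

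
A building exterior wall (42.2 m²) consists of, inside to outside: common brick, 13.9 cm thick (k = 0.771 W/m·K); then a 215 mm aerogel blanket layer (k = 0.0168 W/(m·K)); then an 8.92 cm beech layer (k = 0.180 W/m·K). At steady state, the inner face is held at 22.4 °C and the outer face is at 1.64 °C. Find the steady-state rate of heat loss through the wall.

Resistance network (inner→outer):
  R_common brick = L/(kA) = 0.139/(0.771·42.2) = 0.004272 K/W
  R_aerogel blanket = L/(kA) = 0.215/(0.0168·42.2) = 0.3033 K/W
  R_beech = L/(kA) = 0.0892/(0.180·42.2) = 0.01174 K/W
ΣR = 0.004272 + 0.3033 + 0.01174 = 0.3193 K/W
Q = ΔT/ΣR = (22.4 °C − 1.64 °C)/0.3193 = 65.0 W

Q = 65.0 W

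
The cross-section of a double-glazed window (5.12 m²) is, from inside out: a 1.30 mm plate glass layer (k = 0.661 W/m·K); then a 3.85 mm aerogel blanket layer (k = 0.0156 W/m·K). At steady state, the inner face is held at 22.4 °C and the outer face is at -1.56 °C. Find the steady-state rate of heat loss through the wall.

Resistance network (inner→outer):
  R_plate glass = L/(kA) = 0.00130/(0.661·5.12) = 3.841×10^-4 K/W
  R_aerogel blanket = L/(kA) = 0.00385/(0.0156·5.12) = 0.04820 K/W
ΣR = 3.841×10^-4 + 0.04820 = 0.04858 K/W
Q = ΔT/ΣR = (22.4 °C − -1.56 °C)/0.04858 = 493 W

Q = 493 W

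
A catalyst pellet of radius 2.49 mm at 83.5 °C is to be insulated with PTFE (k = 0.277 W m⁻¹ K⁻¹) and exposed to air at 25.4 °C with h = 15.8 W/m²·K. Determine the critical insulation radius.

For a sphere, r_cr = 2k_ins/h = 2·0.277/15.8 = 0.0351 m = 3.51 cm

r_cr = 3.51 cm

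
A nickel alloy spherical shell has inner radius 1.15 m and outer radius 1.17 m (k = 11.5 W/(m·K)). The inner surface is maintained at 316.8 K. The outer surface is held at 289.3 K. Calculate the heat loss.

Q = 267 kW

Q = 4πk·ΔT/(1/r₁ − 1/r₂) = 4π × 11.5 × 27.5 / (1/1.15 − 1/1.17) = 2.67×10^5 W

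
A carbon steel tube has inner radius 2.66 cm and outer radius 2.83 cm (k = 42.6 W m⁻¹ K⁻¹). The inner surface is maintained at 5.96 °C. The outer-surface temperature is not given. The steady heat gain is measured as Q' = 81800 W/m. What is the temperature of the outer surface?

Series resistances:
  R'_carbon steel = ln(0.0283/0.0266)/(2πk) = 0.06195/(2π·42.6) = 2.314×10^-4 m·K/W
ΣR = 2.314×10^-4 m·K/W
ΔT = Q'·ΣR = 81800 × 2.314×10^-4 = 18.93 K
Heat flows inward, so T_out = T_in + ΔT = 5.96 + 18.93 = 24.9 °C

T_out = 24.9 °C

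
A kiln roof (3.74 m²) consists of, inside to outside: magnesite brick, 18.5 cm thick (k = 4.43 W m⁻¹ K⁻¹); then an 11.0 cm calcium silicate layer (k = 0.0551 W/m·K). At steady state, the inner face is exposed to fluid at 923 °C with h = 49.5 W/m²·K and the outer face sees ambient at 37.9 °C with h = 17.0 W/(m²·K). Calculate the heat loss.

Treat each layer as a resistance in series:
  R_conv,in = 1/(hA) = 1/(49.5·3.74) = 0.005402 K/W
  R_magnesite brick = L/(kA) = 0.185/(4.43·3.74) = 0.01117 K/W
  R_calcium silicate = L/(kA) = 0.110/(0.0551·3.74) = 0.5338 K/W
  R_conv,out = 1/(hA) = 1/(17.0·3.74) = 0.01573 K/W
ΣR = 0.005402 + 0.01117 + 0.5338 + 0.01573 = 0.5661 K/W
Q = ΔT/ΣR = (923 °C − 37.9 °C)/0.5661 = 1560 W

Q = 1560 W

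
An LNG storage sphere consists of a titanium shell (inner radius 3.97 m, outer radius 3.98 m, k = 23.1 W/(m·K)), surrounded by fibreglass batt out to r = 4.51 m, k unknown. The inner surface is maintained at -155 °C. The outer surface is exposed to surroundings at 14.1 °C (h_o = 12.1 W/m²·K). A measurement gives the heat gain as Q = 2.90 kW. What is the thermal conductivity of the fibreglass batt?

ΣR = ΔT/Q = |-155 − 14.1|/2900 = 0.05831 K/W
Known resistances:
  R_titanium = (1/3.97 − 1/3.98)/(4πk) = 6.329×10^-4/(4π·23.1) = 2.180×10^-6 K/W
  R_conv,out = 1/(4πr²h) = 1/(4π·4.51²·12.1) = 3.233×10^-4 K/W
R_fibreglass batt = ΣR − ΣR_known = 0.05831 − 3.255×10^-4 = 0.05798 K/W
(1/r₁−1/r₂)/(4πk) = 0.05798 ⇒ k = 0.02953/(4π·0.05798) = 0.0405 W/m·K

k = 0.0405 W/m·K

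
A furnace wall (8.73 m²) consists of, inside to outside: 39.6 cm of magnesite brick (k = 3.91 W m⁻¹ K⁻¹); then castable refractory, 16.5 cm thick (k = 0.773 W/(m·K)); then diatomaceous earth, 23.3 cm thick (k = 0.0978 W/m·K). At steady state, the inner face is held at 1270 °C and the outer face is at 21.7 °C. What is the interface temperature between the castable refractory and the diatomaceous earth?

Treat each layer as a resistance in series:
  R_magnesite brick = L/(kA) = 0.396/(3.91·8.73) = 0.01160 K/W
  R_castable refractory = L/(kA) = 0.165/(0.773·8.73) = 0.02445 K/W
  R_diatomaceous earth = L/(kA) = 0.233/(0.0978·8.73) = 0.2729 K/W
ΣR = 0.01160 + 0.02445 + 0.2729 = 0.3089 K/W
Q = ΔT/ΣR = (1270 °C − 21.7 °C)/0.3089 = 4041 W
From the inner boundary to the castable refractory/diatomaceous earth interface, ΣR_partial = 0.03605 K/W.
T_interface = T_in − Q·ΣR_partial = 1270 °C − (4041)(0.03605) = 1124 °C

T = 1124 °C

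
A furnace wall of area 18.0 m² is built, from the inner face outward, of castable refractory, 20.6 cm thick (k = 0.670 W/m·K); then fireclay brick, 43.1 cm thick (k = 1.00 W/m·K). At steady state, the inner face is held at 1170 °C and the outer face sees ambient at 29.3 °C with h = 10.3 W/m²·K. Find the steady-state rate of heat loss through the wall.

Q = 24.6 kW

Treat each layer as a resistance in series:
  R_castable refractory = L/(kA) = 0.206/(0.670·18.0) = 0.01708 K/W
  R_fireclay brick = L/(kA) = 0.431/(1.00·18.0) = 0.02394 K/W
  R_conv,out = 1/(hA) = 1/(10.3·18.0) = 0.005394 K/W
ΣR = 0.01708 + 0.02394 + 0.005394 = 0.04641 K/W
Q = ΔT/ΣR = (1170 °C − 29.3 °C)/0.04641 = 24600 W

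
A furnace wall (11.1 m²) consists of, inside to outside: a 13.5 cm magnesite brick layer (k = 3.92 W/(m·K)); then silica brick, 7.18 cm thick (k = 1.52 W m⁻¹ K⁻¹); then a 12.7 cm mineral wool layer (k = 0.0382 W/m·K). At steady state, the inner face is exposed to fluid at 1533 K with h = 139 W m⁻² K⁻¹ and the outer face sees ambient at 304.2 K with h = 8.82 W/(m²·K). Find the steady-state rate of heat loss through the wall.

Resistance network (inner→outer):
  R_conv,in = 1/(hA) = 1/(139·11.1) = 6.481×10^-4 K/W
  R_magnesite brick = L/(kA) = 0.135/(3.92·11.1) = 0.003103 K/W
  R_silica brick = L/(kA) = 0.0718/(1.52·11.1) = 0.004256 K/W
  R_mineral wool = L/(kA) = 0.127/(0.0382·11.1) = 0.2995 K/W
  R_conv,out = 1/(hA) = 1/(8.82·11.1) = 0.01021 K/W
ΣR = 6.481×10^-4 + 0.003103 + 0.004256 + 0.2995 + 0.01021 = 0.3177 K/W
Q = ΔT/ΣR = (1533 K − 304.2 K)/0.3177 = 3870 W

Q = 3.87 kW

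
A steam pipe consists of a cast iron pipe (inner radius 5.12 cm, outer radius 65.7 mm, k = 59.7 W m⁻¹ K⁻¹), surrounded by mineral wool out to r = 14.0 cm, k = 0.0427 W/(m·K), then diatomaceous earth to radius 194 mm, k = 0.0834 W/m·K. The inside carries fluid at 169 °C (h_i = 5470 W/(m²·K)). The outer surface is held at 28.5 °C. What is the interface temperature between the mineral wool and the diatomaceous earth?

T = 53.9 °C

Treat each layer as a resistance in series:
  R'_conv,in = 1/(2πr h) = 1/(2π·0.0512·5470) = 5.683×10^-4 m·K/W
  R'_cast iron = ln(0.0657/0.0512)/(2πk) = 0.2494/(2π·59.7) = 6.648×10^-4 m·K/W
  R'_mineral wool = ln(0.140/0.0657)/(2πk) = 0.7565/(2π·0.0427) = 2.820 m·K/W
  R'_diatomaceous earth = ln(0.194/0.140)/(2πk) = 0.3262/(2π·0.0834) = 0.6225 m·K/W
ΣR = 5.683×10^-4 + 6.648×10^-4 + 2.820 + 0.6225 = 3.444 m·K/W
Q' = ΔT/ΣR = (169 °C − 28.5 °C)/3.444 = 40.80 W/m
From the inner boundary to the mineral wool/diatomaceous earth interface, ΣR_partial = 2.821 m·K/W.
T_interface = T_in − Q'·ΣR_partial = 169 °C − (40.80)(2.821) = 53.9 °C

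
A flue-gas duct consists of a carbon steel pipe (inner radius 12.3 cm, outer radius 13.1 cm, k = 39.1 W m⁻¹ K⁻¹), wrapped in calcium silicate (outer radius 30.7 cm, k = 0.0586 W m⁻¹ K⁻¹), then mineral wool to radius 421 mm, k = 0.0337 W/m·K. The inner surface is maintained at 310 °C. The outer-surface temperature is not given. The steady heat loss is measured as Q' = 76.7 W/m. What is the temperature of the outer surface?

Sum the resistances:
  R'_carbon steel = ln(0.131/0.123)/(2πk) = 0.06301/(2π·39.1) = 2.565×10^-4 m·K/W
  R'_calcium silicate = ln(0.307/0.131)/(2πk) = 0.8517/(2π·0.0586) = 2.313 m·K/W
  R'_mineral wool = ln(0.421/0.307)/(2πk) = 0.3158/(2π·0.0337) = 1.491 m·K/W
ΣR = 3.805 m·K/W
ΔT = Q'·ΣR = 76.7 × 3.805 = 291.8 K
Heat flows outward, so T_out = T_in − ΔT = 310 − 291.8 = 18.2 °C

T_out = 18.2 °C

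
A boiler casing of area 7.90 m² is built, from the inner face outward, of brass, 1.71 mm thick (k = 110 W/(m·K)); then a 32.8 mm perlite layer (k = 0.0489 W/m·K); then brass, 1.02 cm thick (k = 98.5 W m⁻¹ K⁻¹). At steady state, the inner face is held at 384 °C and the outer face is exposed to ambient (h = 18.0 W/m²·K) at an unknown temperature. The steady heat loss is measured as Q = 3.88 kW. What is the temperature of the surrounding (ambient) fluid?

T_out = 27.2 °C

Series resistances:
  R_brass = L/(kA) = 0.00171/(110·7.90) = 1.968×10^-6 K/W
  R_perlite = L/(kA) = 0.0328/(0.0489·7.90) = 0.08491 K/W
  R_brass = L/(kA) = 0.0102/(98.5·7.90) = 1.311×10^-5 K/W
  R_conv,out = 1/(hA) = 1/(18.0·7.90) = 0.007032 K/W
ΣR = 0.09195 K/W
ΔT = Q·ΣR = 3880 × 0.09195 = 356.8 K
Heat flows outward, so T_out = T_in − ΔT = 384 − 356.8 = 27.2 °C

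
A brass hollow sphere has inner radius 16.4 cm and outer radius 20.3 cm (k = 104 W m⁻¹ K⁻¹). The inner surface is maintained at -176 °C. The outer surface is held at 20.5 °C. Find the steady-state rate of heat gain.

Q = 4πk·ΔT/(1/r₁ − 1/r₂) = 4π × 104 × 196.5 / (1/0.164 − 1/0.203) = 2.19×10^5 W

Q = 2.19×10^5 W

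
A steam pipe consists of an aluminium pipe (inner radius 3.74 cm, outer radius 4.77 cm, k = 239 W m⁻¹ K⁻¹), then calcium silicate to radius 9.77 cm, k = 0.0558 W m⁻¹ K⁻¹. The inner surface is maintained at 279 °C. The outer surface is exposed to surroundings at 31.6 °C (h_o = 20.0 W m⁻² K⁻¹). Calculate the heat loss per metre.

Treat each layer as a resistance in series:
  R'_aluminium = ln(0.0477/0.0374)/(2πk) = 0.2433/(2π·239) = 1.620×10^-4 m·K/W
  R'_calcium silicate = ln(0.0977/0.0477)/(2πk) = 0.7170/(2π·0.0558) = 2.045 m·K/W
  R'_conv,out = 1/(2πr h) = 1/(2π·0.0977·20.0) = 0.08145 m·K/W
ΣR = 1.620×10^-4 + 2.045 + 0.08145 = 2.127 m·K/W
Q' = ΔT/ΣR = (279 °C − 31.6 °C)/2.127 = 116 W/m

Q' = 116 W/m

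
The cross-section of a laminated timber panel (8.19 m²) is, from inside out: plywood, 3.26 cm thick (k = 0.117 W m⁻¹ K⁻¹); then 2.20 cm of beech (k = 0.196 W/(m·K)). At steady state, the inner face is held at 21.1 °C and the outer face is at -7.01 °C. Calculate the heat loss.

Q = 589 W

Treat each layer as a resistance in series:
  R_plywood = L/(kA) = 0.0326/(0.117·8.19) = 0.03402 K/W
  R_beech = L/(kA) = 0.0220/(0.196·8.19) = 0.01371 K/W
ΣR = 0.03402 + 0.01371 = 0.04773 K/W
Q = ΔT/ΣR = (21.1 °C − -7.01 °C)/0.04773 = 589 W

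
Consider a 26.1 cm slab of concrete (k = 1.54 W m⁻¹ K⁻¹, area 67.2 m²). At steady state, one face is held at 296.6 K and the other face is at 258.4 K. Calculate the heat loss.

Q = kA·ΔT/L = 1.54 × 67.2 × |296.6 K − 258.4 K| / 0.261 = 15100 W

Q = 15.1 kW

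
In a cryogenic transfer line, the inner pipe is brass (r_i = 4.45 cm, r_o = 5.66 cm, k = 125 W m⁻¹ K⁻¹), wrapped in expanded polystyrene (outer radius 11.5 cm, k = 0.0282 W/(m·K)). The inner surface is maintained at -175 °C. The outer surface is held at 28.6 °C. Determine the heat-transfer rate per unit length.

Q' = 50.9 W/m

Resistance network (inner→outer):
  R'_brass = ln(0.0566/0.0445)/(2πk) = 0.2405/(2π·125) = 3.062×10^-4 m·K/W
  R'_expanded polystyrene = ln(0.115/0.0566)/(2πk) = 0.7089/(2π·0.0282) = 4.001 m·K/W
ΣR = 3.062×10^-4 + 4.001 = 4.001 m·K/W
Q' = ΔT/ΣR = (-175 °C − 28.6 °C)/4.001 = -50.9 W/m
(Negative Q' ⇒ heat flows inward; heat gain = 50.9 W/m.)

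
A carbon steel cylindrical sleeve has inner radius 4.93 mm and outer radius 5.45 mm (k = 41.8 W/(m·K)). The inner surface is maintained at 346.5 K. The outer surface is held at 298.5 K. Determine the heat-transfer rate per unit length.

Q' = 126 kW/m

Q' = 2πk·ΔT/ln(r₂/r₁) = 2π × 41.8 × 48 / ln(0.00545/0.00493) = 1.26×10^5 W/m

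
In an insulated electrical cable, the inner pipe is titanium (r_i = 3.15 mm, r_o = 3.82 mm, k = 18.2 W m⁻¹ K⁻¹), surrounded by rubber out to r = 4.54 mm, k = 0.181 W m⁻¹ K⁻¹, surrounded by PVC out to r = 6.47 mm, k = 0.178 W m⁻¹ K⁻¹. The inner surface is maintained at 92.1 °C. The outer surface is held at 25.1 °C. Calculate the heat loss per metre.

Q' = 142 W/m

Resistance network (inner→outer):
  R'_titanium = ln(0.00382/0.00315)/(2πk) = 0.1928/(2π·18.2) = 0.001686 m·K/W
  R'_rubber = ln(0.00454/0.00382)/(2πk) = 0.1727/(2π·0.181) = 0.1518 m·K/W
  R'_PVC = ln(0.00647/0.00454)/(2πk) = 0.3542/(2π·0.178) = 0.3167 m·K/W
ΣR = 0.001686 + 0.1518 + 0.3167 = 0.4702 m·K/W
Q' = ΔT/ΣR = (92.1 °C − 25.1 °C)/0.4702 = 142 W/m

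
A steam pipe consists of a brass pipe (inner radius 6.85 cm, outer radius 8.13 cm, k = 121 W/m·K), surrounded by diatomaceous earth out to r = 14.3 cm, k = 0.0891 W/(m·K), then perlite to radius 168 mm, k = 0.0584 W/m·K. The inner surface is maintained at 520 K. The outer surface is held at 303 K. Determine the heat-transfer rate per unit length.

Resistance network (inner→outer):
  R'_brass = ln(0.0813/0.0685)/(2πk) = 0.1713/(2π·121) = 2.253×10^-4 m·K/W
  R'_diatomaceous earth = ln(0.143/0.0813)/(2πk) = 0.5647/(2π·0.0891) = 1.009 m·K/W
  R'_perlite = ln(0.168/0.143)/(2πk) = 0.1611/(2π·0.0584) = 0.4391 m·K/W
ΣR = 2.253×10^-4 + 1.009 + 0.4391 = 1.448 m·K/W
Q' = ΔT/ΣR = (520 K − 303 K)/1.448 = 150 W/m

Q' = 150 W/m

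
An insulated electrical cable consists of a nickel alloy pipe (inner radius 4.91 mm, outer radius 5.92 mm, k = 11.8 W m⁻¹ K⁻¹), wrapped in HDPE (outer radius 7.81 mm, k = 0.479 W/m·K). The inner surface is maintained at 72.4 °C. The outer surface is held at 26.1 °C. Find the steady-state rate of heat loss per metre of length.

Treat each layer as a resistance in series:
  R'_nickel alloy = ln(0.00592/0.00491)/(2πk) = 0.1871/(2π·11.8) = 0.002523 m·K/W
  R'_HDPE = ln(0.00781/0.00592)/(2πk) = 0.2771/(2π·0.479) = 0.09206 m·K/W
ΣR = 0.002523 + 0.09206 = 0.09458 m·K/W
Q' = ΔT/ΣR = (72.4 °C − 26.1 °C)/0.09458 = 490 W/m

Q' = 490 W/m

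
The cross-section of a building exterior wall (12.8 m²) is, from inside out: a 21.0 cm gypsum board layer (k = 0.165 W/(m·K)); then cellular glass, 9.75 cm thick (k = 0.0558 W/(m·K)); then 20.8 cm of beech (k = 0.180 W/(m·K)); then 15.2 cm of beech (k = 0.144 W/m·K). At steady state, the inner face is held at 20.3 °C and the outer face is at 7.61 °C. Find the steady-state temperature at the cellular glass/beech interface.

T = 13.0 °C

Series thermal resistances, inner to outer:
  R_gypsum board = L/(kA) = 0.210/(0.165·12.8) = 0.09943 K/W
  R_cellular glass = L/(kA) = 0.0975/(0.0558·12.8) = 0.1365 K/W
  R_beech = L/(kA) = 0.208/(0.180·12.8) = 0.09028 K/W
  R_beech = L/(kA) = 0.152/(0.144·12.8) = 0.08247 K/W
ΣR = 0.09943 + 0.1365 + 0.09028 + 0.08247 = 0.4087 K/W
Q = ΔT/ΣR = (20.3 °C − 7.61 °C)/0.4087 = 31.05 W
From the inner boundary to the cellular glass/beech interface, ΣR_partial = 0.2359 K/W.
T_interface = T_in − Q·ΣR_partial = 20.3 °C − (31.05)(0.2359) = 13.0 °C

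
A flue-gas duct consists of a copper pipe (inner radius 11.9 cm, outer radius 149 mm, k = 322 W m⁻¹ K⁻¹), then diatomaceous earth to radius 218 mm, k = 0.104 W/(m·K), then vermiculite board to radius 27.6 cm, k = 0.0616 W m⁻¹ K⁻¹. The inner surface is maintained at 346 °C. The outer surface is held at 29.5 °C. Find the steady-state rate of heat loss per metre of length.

Q' = 266 W/m

Resistance network (inner→outer):
  R'_copper = ln(0.149/0.119)/(2πk) = 0.2248/(2π·322) = 1.111×10^-4 m·K/W
  R'_diatomaceous earth = ln(0.218/0.149)/(2πk) = 0.3805/(2π·0.104) = 0.5824 m·K/W
  R'_vermiculite board = ln(0.276/0.218)/(2πk) = 0.2359/(2π·0.0616) = 0.6095 m·K/W
ΣR = 1.111×10^-4 + 0.5824 + 0.6095 = 1.192 m·K/W
Q' = ΔT/ΣR = (346 °C − 29.5 °C)/1.192 = 266 W/m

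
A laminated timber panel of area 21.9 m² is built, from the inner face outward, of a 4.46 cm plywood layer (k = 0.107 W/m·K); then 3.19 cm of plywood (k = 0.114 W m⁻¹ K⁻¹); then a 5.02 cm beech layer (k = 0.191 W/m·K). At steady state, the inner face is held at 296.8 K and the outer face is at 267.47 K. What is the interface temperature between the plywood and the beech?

Treat each layer as a resistance in series:
  R_plywood = L/(kA) = 0.0446/(0.107·21.9) = 0.01903 K/W
  R_plywood = L/(kA) = 0.0319/(0.114·21.9) = 0.01278 K/W
  R_beech = L/(kA) = 0.0502/(0.191·21.9) = 0.01200 K/W
ΣR = 0.01903 + 0.01278 + 0.01200 = 0.04381 K/W
Q = ΔT/ΣR = (296.8 K − 267.47 K)/0.04381 = 669.5 W
From the inner boundary to the plywood/beech interface, ΣR_partial = 0.03181 K/W.
T_interface = T_in − Q·ΣR_partial = 296.8 K − (669.5)(0.03181) = 275.50 K

T = 275.50 K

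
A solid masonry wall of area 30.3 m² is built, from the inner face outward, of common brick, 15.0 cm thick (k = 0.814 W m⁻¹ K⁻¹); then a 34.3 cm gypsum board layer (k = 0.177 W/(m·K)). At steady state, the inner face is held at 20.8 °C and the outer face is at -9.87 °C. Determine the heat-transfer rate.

Q = 438 W

Treat each layer as a resistance in series:
  R_common brick = L/(kA) = 0.150/(0.814·30.3) = 0.006082 K/W
  R_gypsum board = L/(kA) = 0.343/(0.177·30.3) = 0.06396 K/W
ΣR = 0.006082 + 0.06396 = 0.07004 K/W
Q = ΔT/ΣR = (20.8 °C − -9.87 °C)/0.07004 = 438 W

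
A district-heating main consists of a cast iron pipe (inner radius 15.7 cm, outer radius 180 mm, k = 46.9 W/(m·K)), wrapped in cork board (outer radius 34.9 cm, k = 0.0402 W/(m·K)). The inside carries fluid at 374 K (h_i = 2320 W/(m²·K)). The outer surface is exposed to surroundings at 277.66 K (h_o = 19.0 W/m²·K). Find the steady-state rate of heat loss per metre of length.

Series thermal resistances, inner to outer:
  R'_conv,in = 1/(2πr h) = 1/(2π·0.157·2320) = 4.370×10^-4 m·K/W
  R'_cast iron = ln(0.180/0.157)/(2πk) = 0.1367/(2π·46.9) = 4.639×10^-4 m·K/W
  R'_cork board = ln(0.349/0.180)/(2πk) = 0.6621/(2π·0.0402) = 2.621 m·K/W
  R'_conv,out = 1/(2πr h) = 1/(2π·0.349·19.0) = 0.02400 m·K/W
ΣR = 4.370×10^-4 + 4.639×10^-4 + 2.621 + 0.02400 = 2.646 m·K/W
Q' = ΔT/ΣR = (374 K − 277.66 K)/2.646 = 36.4 W/m

Q' = 36.4 W/m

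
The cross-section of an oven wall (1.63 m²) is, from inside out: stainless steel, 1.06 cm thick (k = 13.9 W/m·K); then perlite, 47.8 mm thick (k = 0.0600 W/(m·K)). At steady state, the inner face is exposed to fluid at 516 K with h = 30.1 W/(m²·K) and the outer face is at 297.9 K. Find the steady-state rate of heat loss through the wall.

Q = 428 W

Treat each layer as a resistance in series:
  R_conv,in = 1/(hA) = 1/(30.1·1.63) = 0.02038 K/W
  R_stainless steel = L/(kA) = 0.0106/(13.9·1.63) = 4.678×10^-4 K/W
  R_perlite = L/(kA) = 0.0478/(0.0600·1.63) = 0.4888 K/W
ΣR = 0.02038 + 4.678×10^-4 + 0.4888 = 0.5096 K/W
Q = ΔT/ΣR = (516 K − 297.9 K)/0.5096 = 428 W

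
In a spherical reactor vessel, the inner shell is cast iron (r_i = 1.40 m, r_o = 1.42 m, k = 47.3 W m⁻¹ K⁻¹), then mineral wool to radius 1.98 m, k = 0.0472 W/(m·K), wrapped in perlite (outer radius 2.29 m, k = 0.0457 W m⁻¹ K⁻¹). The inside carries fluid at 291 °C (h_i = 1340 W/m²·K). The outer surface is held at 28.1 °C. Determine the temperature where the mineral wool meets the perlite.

T = 96.9 °C

Treat each layer as a resistance in series:
  R_conv,in = 1/(4πr²h) = 1/(4π·1.40²·1340) = 3.030×10^-5 K/W
  R_cast iron = (1/1.40 − 1/1.42)/(4πk) = 0.01006/(4π·47.3) = 1.693×10^-5 K/W
  R_mineral wool = (1/1.42 − 1/1.98)/(4πk) = 0.1992/(4π·0.0472) = 0.3358 K/W
  R_perlite = (1/1.98 − 1/2.29)/(4πk) = 0.06837/(4π·0.0457) = 0.1191 K/W
ΣR = 3.030×10^-5 + 1.693×10^-5 + 0.3358 + 0.1191 = 0.4549 K/W
Q = ΔT/ΣR = (291 °C − 28.1 °C)/0.4549 = 577.9 W
From the inner boundary to the mineral wool/perlite interface, ΣR_partial = 0.3358 K/W.
T_interface = T_in − Q·ΣR_partial = 291 °C − (577.9)(0.3358) = 96.9 °C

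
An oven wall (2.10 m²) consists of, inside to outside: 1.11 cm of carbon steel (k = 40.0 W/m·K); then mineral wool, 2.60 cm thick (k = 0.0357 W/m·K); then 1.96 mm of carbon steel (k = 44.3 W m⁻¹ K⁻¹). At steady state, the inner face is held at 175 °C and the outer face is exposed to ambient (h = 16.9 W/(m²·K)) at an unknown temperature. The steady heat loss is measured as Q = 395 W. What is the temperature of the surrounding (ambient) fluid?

Sum the resistances:
  R_carbon steel = L/(kA) = 0.0111/(40.0·2.10) = 1.321×10^-4 K/W
  R_mineral wool = L/(kA) = 0.0260/(0.0357·2.10) = 0.3468 K/W
  R_carbon steel = L/(kA) = 0.00196/(44.3·2.10) = 2.107×10^-5 K/W
  R_conv,out = 1/(hA) = 1/(16.9·2.10) = 0.02818 K/W
ΣR = 0.3751 K/W
ΔT = Q·ΣR = 395 × 0.3751 = 148.2 K
Heat flows outward, so T_out = T_in − ΔT = 175 − 148.2 = 26.8 °C

T_out = 26.8 °C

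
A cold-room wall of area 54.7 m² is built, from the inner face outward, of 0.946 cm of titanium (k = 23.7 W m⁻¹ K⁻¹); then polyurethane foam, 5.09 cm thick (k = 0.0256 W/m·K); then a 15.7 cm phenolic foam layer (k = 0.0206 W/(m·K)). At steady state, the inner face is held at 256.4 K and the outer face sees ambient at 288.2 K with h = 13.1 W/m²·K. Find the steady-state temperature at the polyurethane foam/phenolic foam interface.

T = 262.9 K

Series thermal resistances, inner to outer:
  R_titanium = L/(kA) = 0.00946/(23.7·54.7) = 7.297×10^-6 K/W
  R_polyurethane foam = L/(kA) = 0.0509/(0.0256·54.7) = 0.03635 K/W
  R_phenolic foam = L/(kA) = 0.157/(0.0206·54.7) = 0.1393 K/W
  R_conv,out = 1/(hA) = 1/(13.1·54.7) = 0.001396 K/W
ΣR = 7.297×10^-6 + 0.03635 + 0.1393 + 0.001396 = 0.1771 K/W
Q = ΔT/ΣR = (256.4 K − 288.2 K)/0.1771 = -179.6 W
From the inner boundary to the polyurethane foam/phenolic foam interface, ΣR_partial = 0.03636 K/W.
T_interface = T_in − Q·ΣR_partial = 256.4 K − (-179.6)(0.03636) = 262.9 K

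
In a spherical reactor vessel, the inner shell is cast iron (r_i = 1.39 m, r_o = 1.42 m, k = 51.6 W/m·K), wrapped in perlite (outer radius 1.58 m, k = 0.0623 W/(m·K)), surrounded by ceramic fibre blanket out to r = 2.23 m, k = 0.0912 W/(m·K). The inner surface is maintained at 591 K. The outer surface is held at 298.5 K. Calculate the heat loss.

Treat each layer as a resistance in series:
  R_cast iron = (1/1.39 − 1/1.42)/(4πk) = 0.01520/(4π·51.6) = 2.344×10^-5 K/W
  R_perlite = (1/1.42 − 1/1.58)/(4πk) = 0.07131/(4π·0.0623) = 0.09109 K/W
  R_ceramic fibre blanket = (1/1.58 − 1/2.23)/(4πk) = 0.1845/(4π·0.0912) = 0.1610 K/W
ΣR = 2.344×10^-5 + 0.09109 + 0.1610 = 0.2521 K/W
Q = ΔT/ΣR = (591 K − 298.5 K)/0.2521 = 1160 W

Q = 1160 W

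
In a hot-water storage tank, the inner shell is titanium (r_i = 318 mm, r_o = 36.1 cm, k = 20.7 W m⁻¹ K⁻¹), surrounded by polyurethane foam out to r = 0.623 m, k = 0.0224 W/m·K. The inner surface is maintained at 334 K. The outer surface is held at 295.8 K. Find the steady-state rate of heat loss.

Q = 9.23 W

Treat each layer as a resistance in series:
  R_titanium = (1/0.318 − 1/0.361)/(4πk) = 0.3746/(4π·20.7) = 0.001440 K/W
  R_polyurethane foam = (1/0.361 − 1/0.623)/(4πk) = 1.165/(4π·0.0224) = 4.139 K/W
ΣR = 0.001440 + 4.139 = 4.140 K/W
Q = ΔT/ΣR = (334 K − 295.8 K)/4.140 = 9.23 W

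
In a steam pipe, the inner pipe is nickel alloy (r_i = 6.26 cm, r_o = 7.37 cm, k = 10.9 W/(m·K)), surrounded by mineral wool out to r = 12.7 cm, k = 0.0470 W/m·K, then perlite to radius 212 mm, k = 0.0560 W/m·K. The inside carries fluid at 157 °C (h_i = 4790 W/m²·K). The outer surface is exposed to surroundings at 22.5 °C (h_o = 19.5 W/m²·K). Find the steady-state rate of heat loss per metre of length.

Resistance network (inner→outer):
  R'_conv,in = 1/(2πr h) = 1/(2π·0.0626·4790) = 5.308×10^-4 m·K/W
  R'_nickel alloy = ln(0.0737/0.0626)/(2πk) = 0.1632/(2π·10.9) = 0.002383 m·K/W
  R'_mineral wool = ln(0.127/0.0737)/(2πk) = 0.5442/(2π·0.0470) = 1.843 m·K/W
  R'_perlite = ln(0.212/0.127)/(2πk) = 0.5124/(2π·0.0560) = 1.456 m·K/W
  R'_conv,out = 1/(2πr h) = 1/(2π·0.212·19.5) = 0.03850 m·K/W
ΣR = 5.308×10^-4 + 0.002383 + 1.843 + 1.456 + 0.03850 = 3.340 m·K/W
Q' = ΔT/ΣR = (157 °C − 22.5 °C)/3.340 = 40.3 W/m

Q' = 40.3 W/m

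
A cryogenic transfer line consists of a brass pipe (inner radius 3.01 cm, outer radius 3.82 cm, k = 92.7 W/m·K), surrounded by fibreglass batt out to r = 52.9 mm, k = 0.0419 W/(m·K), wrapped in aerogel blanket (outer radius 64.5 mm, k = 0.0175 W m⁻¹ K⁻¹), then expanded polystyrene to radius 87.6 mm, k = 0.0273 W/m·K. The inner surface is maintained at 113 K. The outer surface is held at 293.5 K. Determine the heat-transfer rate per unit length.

Series thermal resistances, inner to outer:
  R'_brass = ln(0.0382/0.0301)/(2πk) = 0.2383/(2π·92.7) = 4.092×10^-4 m·K/W
  R'_fibreglass batt = ln(0.0529/0.0382)/(2πk) = 0.3256/(2π·0.0419) = 1.237 m·K/W
  R'_aerogel blanket = ln(0.0645/0.0529)/(2πk) = 0.1983/(2π·0.0175) = 1.803 m·K/W
  R'_expanded polystyrene = ln(0.0876/0.0645)/(2πk) = 0.3061/(2π·0.0273) = 1.785 m·K/W
ΣR = 4.092×10^-4 + 1.237 + 1.803 + 1.785 = 4.825 m·K/W
Q' = ΔT/ΣR = (113 K − 293.5 K)/4.825 = -37.4 W/m
(Negative Q' ⇒ heat flows inward; heat gain = 37.4 W/m.)

Q' = 37.4 W/m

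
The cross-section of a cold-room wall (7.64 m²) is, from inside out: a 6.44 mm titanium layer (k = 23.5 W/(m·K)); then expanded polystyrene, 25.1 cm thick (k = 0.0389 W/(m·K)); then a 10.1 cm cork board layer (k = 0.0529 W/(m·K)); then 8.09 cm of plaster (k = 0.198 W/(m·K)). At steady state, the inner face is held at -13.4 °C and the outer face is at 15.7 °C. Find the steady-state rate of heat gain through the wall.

Resistance network (inner→outer):
  R_titanium = L/(kA) = 0.00644/(23.5·7.64) = 3.587×10^-5 K/W
  R_expanded polystyrene = L/(kA) = 0.251/(0.0389·7.64) = 0.8446 K/W
  R_cork board = L/(kA) = 0.101/(0.0529·7.64) = 0.2499 K/W
  R_plaster = L/(kA) = 0.0809/(0.198·7.64) = 0.05348 K/W
ΣR = 3.587×10^-5 + 0.8446 + 0.2499 + 0.05348 = 1.148 K/W
Q = ΔT/ΣR = (-13.4 °C − 15.7 °C)/1.148 = -25.3 W
(Negative Q ⇒ heat flows inward; heat gain = 25.3 W.)

Q = 25.3 W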